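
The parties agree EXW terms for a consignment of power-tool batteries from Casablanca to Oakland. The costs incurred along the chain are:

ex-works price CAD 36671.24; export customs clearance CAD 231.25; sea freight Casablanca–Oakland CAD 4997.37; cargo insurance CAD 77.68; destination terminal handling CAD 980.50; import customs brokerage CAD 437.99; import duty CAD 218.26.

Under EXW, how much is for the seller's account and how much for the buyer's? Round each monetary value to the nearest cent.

EXW: the seller makes goods available at their premises; the buyer bears all onward costs.
Seller's account: goods 36671.24 = 36671.24
Buyer's account: export clearance 231.25 + freight 4997.37 + insurance 77.68 + destination terminal 980.50 + brokerage 437.99 + duty 218.26 = 6943.05

Seller: CAD 36671.24; buyer: CAD 6943.05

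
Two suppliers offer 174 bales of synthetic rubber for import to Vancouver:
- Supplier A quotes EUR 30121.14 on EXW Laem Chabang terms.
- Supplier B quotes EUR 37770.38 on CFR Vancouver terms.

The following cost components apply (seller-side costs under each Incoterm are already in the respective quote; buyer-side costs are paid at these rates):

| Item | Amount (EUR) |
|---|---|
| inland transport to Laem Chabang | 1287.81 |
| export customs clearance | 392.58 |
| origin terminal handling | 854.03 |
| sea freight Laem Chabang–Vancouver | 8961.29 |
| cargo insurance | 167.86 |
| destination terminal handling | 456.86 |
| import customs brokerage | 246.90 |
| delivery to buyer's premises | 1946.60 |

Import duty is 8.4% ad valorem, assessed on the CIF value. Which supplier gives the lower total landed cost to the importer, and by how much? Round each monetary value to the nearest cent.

Supplier B is cheaper by EUR 4169.58

Supplier A (EXW):
CIF value = EXW price + inland to port + export clearance + origin terminal + freight + insurance = 30121.14 + 1287.81 + 392.58 + 854.03 + 8961.29 + 167.86 = 41784.71
Import duty = 41784.71 × 8.4% = 3509.92
Buyer bears (A): 1287.81 + 392.58 + 854.03 + 8961.29 + 167.86 + 456.86 + 246.90 + 1946.60 = 14313.93
Landed cost (A) = invoice 30121.14 + 14313.93 + duty 3509.92 = 47944.99
Supplier B (CFR):
CIF value = CFR price + insurance = 37770.38 + 167.86 = 37938.24
Import duty = 37938.24 × 8.4% = 3186.81
Buyer bears (B): 167.86 + 456.86 + 246.90 + 1946.60 = 2818.22
Landed cost (B) = invoice 37770.38 + 2818.22 + duty 3186.81 = 43775.41
Difference = |47944.99 − 43775.41| = 4169.58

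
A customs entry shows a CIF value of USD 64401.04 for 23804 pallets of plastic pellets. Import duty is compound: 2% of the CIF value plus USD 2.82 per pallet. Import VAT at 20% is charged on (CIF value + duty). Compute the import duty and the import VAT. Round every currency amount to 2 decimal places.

Import duty: USD 68415.30; import VAT: USD 26563.27

Ad valorem component: 64401.04 × 2% = 1288.02
Specific component: 23804 × 2.82 = 67127.28
Import duty = 1288.02 + 67127.28 = 68415.30
VAT base = CIF + duty = 64401.04 + 68415.30 = 132816.34
Import VAT = 132816.34 × 20% = 26563.27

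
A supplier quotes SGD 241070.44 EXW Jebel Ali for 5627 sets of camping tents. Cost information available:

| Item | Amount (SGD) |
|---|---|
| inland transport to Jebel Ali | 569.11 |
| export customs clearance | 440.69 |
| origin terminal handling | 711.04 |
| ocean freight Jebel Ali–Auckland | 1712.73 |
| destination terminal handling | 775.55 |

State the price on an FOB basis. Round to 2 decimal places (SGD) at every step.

Not relevant to the conversion: freight, destination terminal — on the buyer under both terms; not part of either seller's price.
From EXW to FOB, the seller additionally bears: inland to port, export clearance, origin terminal.
FOB price = 241070.44 + 569.11 + 440.69 + 711.04 = 242791.28

FOB price: SGD 242791.28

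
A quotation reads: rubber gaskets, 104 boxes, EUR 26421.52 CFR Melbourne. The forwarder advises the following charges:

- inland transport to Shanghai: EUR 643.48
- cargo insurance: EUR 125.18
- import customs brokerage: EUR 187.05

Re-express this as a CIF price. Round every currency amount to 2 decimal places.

Not relevant to the conversion: inland to port — on the seller under both CFR and CIF; already in the CFR price and stays in the CIF price. brokerage — on the buyer under both terms; not part of either seller's price.
From CFR to CIF, the seller additionally bears: insurance.
CIF price = 26421.52 + 125.18 = 26546.70

CIF price: EUR 26546.70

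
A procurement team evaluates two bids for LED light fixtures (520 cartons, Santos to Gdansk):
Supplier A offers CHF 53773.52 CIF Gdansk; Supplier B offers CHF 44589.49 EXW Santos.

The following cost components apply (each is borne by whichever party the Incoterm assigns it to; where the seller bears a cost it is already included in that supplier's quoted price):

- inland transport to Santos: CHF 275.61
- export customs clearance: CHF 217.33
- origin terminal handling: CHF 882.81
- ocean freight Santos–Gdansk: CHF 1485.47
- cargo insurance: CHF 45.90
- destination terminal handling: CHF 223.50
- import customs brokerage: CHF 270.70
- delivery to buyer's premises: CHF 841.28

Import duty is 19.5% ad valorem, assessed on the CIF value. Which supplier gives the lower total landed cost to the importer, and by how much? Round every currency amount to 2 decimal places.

Supplier A (CIF):
The CIF price already equals the CIF value: 53773.52
Import duty = 53773.52 × 19.5% = 10485.84
Buyer bears (A): 223.50 + 270.70 + 841.28 = 1335.48
Landed cost (A) = invoice 53773.52 + 1335.48 + duty 10485.84 = 65594.84
Supplier B (EXW):
CIF value = EXW price + inland to port + export clearance + origin terminal + freight + insurance = 44589.49 + 275.61 + 217.33 + 882.81 + 1485.47 + 45.90 = 47496.61
Import duty = 47496.61 × 19.5% = 9261.84
Buyer bears (B): 275.61 + 217.33 + 882.81 + 1485.47 + 45.90 + 223.50 + 270.70 + 841.28 = 4242.60
Landed cost (B) = invoice 44589.49 + 4242.60 + duty 9261.84 = 58093.93
Difference = |65594.84 − 58093.93| = 7500.91

Supplier B is cheaper by CHF 7500.91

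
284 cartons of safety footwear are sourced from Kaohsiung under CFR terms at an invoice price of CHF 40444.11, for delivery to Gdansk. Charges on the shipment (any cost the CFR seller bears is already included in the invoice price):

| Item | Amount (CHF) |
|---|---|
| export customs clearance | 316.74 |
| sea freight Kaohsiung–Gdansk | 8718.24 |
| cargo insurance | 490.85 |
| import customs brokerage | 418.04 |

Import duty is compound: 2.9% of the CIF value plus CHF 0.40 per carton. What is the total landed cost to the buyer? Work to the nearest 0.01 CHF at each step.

CFR: the seller pays costs through ocean freight to the destination port, but not insurance.
Already in the invoice (seller's account under CFR): export clearance, freight — exclude.
CIF value = CFR price + insurance = 40444.11 + 490.85 = 40934.96
Ad valorem component: 40934.96 × 2.9% = 1187.11
Specific component: 284 × 0.40 = 113.60
Import duty = 1187.11 + 113.60 = 1300.71
Buyer bears: insurance 490.85 + brokerage 418.04 + duty 1300.71 = 2209.60
Landed cost = invoice 40444.11 + 2209.60 = 42653.71

Total landed cost: CHF 42653.71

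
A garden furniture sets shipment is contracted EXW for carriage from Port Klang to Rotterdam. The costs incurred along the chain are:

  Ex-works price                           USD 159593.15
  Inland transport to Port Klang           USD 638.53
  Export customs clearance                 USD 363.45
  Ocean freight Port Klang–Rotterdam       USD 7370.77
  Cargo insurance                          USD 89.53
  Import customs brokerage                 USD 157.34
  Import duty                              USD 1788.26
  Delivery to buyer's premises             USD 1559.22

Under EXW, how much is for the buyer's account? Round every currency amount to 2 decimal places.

Buyer's account: USD 11967.10

EXW: the seller makes goods available at their premises; the buyer bears all onward costs.
Seller's account: goods 159593.15 = 159593.15
Buyer's account: inland to port 638.53 + export clearance 363.45 + freight 7370.77 + insurance 89.53 + brokerage 157.34 + duty 1788.26 + delivery 1559.22 = 11967.10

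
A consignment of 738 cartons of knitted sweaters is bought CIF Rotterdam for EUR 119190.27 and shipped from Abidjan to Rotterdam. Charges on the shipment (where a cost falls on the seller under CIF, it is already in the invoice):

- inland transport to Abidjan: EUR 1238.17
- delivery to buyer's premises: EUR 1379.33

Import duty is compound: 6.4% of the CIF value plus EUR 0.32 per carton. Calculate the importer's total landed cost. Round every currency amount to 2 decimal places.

Total landed cost: EUR 128433.94

CIF: the seller pays costs through ocean freight and marine insurance to the destination port.
Already in the invoice (seller's account under CIF): inland to port — exclude.
The CIF price already equals the CIF value: 119190.27
Ad valorem component: 119190.27 × 6.4% = 7628.18
Specific component: 738 × 0.32 = 236.16
Import duty = 7628.18 + 236.16 = 7864.34
Buyer bears: delivery 1379.33 + duty 7864.34 = 9243.67
Landed cost = invoice 119190.27 + 9243.67 = 128433.94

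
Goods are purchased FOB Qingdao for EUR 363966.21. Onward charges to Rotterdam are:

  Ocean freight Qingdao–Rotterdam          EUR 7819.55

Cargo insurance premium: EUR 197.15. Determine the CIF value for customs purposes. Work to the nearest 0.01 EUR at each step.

CIF value: EUR 371982.91

CIF = FOB price + freight + insurance
CIF = 363966.21 + 7819.55 + 197.15 = 371982.91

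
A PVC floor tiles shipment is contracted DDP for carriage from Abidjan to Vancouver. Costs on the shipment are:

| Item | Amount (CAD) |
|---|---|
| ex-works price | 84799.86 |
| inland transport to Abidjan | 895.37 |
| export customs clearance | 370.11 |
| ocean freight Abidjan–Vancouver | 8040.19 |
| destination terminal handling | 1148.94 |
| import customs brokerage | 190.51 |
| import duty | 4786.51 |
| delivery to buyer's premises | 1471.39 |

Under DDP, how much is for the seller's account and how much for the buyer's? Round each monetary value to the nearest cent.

Seller: CAD 101702.88; buyer: CAD 0.00

DDP: the seller bears all costs including import duty.
Seller's account: goods 84799.86 + inland to port 895.37 + export clearance 370.11 + freight 8040.19 + destination terminal 1148.94 + brokerage 190.51 + duty 4786.51 + delivery 1471.39 = 101702.88
Buyer's account: 0.00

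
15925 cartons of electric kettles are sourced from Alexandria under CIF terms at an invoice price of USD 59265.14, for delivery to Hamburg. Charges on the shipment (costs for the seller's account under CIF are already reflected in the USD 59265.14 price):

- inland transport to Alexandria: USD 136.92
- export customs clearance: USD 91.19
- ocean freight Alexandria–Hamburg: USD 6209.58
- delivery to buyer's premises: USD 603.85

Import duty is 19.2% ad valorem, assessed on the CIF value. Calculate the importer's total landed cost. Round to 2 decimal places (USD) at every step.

CIF: the seller pays costs through ocean freight and marine insurance to the destination port.
Already in the invoice (seller's account under CIF): inland to port, export clearance, freight — exclude.
The CIF price already equals the CIF value: 59265.14
Import duty = 59265.14 × 19.2% = 11378.91
Buyer bears: delivery 603.85 + duty 11378.91 = 11982.76
Landed cost = invoice 59265.14 + 11982.76 = 71247.90

Total landed cost: USD 71247.90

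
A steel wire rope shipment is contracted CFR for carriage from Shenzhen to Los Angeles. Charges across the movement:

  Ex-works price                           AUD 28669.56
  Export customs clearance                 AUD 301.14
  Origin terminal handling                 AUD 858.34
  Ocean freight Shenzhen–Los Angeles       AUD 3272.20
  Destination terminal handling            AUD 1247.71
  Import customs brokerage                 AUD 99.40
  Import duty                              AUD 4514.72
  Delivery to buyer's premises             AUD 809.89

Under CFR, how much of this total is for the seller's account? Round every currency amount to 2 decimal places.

CFR: the seller pays costs through ocean freight to the destination port, but not insurance.
Seller's account: goods 28669.56 + export clearance 301.14 + origin terminal 858.34 + freight 3272.20 = 33101.24
Buyer's account: destination terminal 1247.71 + brokerage 99.40 + duty 4514.72 + delivery 809.89 = 6671.72

Seller's account: AUD 33101.24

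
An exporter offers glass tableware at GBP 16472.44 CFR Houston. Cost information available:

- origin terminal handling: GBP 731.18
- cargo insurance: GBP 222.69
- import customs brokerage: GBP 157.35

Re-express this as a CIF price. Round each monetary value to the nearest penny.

Not relevant to the conversion: origin terminal — on the seller under both CFR and CIF; already in the CFR price and stays in the CIF price. brokerage — on the buyer under both terms; not part of either seller's price.
From CFR to CIF, the seller additionally bears: insurance.
CIF price = 16472.44 + 222.69 = 16695.13

CIF price: GBP 16695.13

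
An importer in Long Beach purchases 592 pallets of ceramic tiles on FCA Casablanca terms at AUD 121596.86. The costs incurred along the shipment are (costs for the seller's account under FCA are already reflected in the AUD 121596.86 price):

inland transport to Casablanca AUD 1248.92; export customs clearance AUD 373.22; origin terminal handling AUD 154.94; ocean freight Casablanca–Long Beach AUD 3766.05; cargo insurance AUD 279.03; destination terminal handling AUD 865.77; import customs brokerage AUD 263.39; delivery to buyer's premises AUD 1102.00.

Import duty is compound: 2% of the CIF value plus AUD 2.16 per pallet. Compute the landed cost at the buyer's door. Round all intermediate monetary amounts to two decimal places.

FCA: the seller delivers export-cleared goods to the carrier; the buyer bears costs from that point.
Already in the invoice (seller's account under FCA): inland to port, export clearance — exclude.
CIF value = FCA price + origin terminal + freight + insurance = 121596.86 + 154.94 + 3766.05 + 279.03 = 125796.88
Ad valorem component: 125796.88 × 2% = 2515.94
Specific component: 592 × 2.16 = 1278.72
Import duty = 2515.94 + 1278.72 = 3794.66
Buyer bears: origin terminal 154.94 + freight 3766.05 + insurance 279.03 + destination terminal 865.77 + brokerage 263.39 + delivery 1102.00 + duty 3794.66 = 10225.84
Landed cost = invoice 121596.86 + 10225.84 = 131822.70

Total landed cost: AUD 131822.70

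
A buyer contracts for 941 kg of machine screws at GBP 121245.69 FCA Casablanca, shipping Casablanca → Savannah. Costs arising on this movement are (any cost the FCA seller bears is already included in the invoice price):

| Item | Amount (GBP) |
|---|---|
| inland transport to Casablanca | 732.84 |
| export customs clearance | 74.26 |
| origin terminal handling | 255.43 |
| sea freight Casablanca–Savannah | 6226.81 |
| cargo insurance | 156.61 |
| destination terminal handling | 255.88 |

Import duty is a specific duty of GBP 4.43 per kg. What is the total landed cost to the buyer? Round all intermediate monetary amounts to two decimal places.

FCA: the seller delivers export-cleared goods to the carrier; the buyer bears costs from that point.
Already in the invoice (seller's account under FCA): inland to port, export clearance — exclude.
CIF value = FCA price + origin terminal + freight + insurance = 121245.69 + 255.43 + 6226.81 + 156.61 = 127884.54
Import duty = 941 × 4.43 = 4168.63
Buyer bears: origin terminal 255.43 + freight 6226.81 + insurance 156.61 + destination terminal 255.88 + duty 4168.63 = 11063.36
Landed cost = invoice 121245.69 + 11063.36 = 132309.05

Total landed cost: GBP 132309.05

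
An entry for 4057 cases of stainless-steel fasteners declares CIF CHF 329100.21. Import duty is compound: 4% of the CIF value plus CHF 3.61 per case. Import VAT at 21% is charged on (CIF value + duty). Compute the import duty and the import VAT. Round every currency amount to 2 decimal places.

Import duty: CHF 27809.78; import VAT: CHF 74951.10

Ad valorem component: 329100.21 × 4% = 13164.01
Specific component: 4057 × 3.61 = 14645.77
Import duty = 13164.01 + 14645.77 = 27809.78
VAT base = CIF + duty = 329100.21 + 27809.78 = 356909.99
Import VAT = 356909.99 × 21% = 74951.10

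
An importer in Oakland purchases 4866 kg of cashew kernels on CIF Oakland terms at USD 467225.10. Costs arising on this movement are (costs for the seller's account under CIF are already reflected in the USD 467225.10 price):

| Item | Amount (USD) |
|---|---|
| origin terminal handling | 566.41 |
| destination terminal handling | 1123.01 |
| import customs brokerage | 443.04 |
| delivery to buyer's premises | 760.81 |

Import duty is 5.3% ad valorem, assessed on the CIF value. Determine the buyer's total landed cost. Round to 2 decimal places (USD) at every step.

CIF: the seller pays costs through ocean freight and marine insurance to the destination port.
Already in the invoice (seller's account under CIF): origin terminal — exclude.
The CIF price already equals the CIF value: 467225.10
Import duty = 467225.10 × 5.3% = 24762.93
Buyer bears: destination terminal 1123.01 + brokerage 443.04 + delivery 760.81 + duty 24762.93 = 27089.79
Landed cost = invoice 467225.10 + 27089.79 = 494314.89

Total landed cost: USD 494314.89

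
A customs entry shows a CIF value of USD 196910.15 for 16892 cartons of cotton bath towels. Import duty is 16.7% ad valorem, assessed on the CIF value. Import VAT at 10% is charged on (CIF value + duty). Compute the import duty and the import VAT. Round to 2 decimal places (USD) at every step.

Import duty: USD 32884.00; import VAT: USD 22979.42

Import duty = 196910.15 × 16.7% = 32884.00
VAT base = CIF + duty = 196910.15 + 32884.00 = 229794.15
Import VAT = 229794.15 × 10% = 22979.42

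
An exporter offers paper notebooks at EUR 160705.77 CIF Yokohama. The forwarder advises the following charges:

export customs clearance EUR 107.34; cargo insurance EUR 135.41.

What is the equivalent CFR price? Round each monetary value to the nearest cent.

Not relevant to the conversion: export clearance — on the seller under both CIF and CFR; already in the CIF price and stays in the CFR price.
From CIF to CFR, the seller no longer bears: insurance.
CFR price = 160705.77 − 135.41 = 160570.36

CFR price: EUR 160570.36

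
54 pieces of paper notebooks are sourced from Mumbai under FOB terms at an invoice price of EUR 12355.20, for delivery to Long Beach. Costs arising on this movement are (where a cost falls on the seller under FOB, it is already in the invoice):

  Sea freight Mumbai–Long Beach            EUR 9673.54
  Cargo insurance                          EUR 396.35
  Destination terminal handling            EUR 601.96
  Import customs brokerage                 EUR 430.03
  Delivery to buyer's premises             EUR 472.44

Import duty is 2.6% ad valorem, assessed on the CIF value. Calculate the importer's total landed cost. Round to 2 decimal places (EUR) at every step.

Total landed cost: EUR 24512.57

FOB: the seller bears costs until goods are on board at the origin port; the buyer bears freight, insurance and all costs thereafter.
CIF value = FOB price + freight + insurance = 12355.20 + 9673.54 + 396.35 = 22425.09
Import duty = 22425.09 × 2.6% = 583.05
Buyer bears: freight 9673.54 + insurance 396.35 + destination terminal 601.96 + brokerage 430.03 + delivery 472.44 + duty 583.05 = 12157.37
Landed cost = invoice 12355.20 + 12157.37 = 24512.57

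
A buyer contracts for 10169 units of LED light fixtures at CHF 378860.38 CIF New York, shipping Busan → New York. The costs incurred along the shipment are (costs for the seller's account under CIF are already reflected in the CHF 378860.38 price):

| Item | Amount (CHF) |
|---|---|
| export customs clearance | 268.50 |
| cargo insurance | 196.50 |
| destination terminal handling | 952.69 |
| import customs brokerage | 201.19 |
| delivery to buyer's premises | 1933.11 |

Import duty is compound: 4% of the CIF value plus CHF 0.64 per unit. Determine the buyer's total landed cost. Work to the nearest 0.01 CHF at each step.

Total landed cost: CHF 403609.95

CIF: the seller pays costs through ocean freight and marine insurance to the destination port.
Already in the invoice (seller's account under CIF): export clearance, insurance — exclude.
The CIF price already equals the CIF value: 378860.38
Ad valorem component: 378860.38 × 4% = 15154.42
Specific component: 10169 × 0.64 = 6508.16
Import duty = 15154.42 + 6508.16 = 21662.58
Buyer bears: destination terminal 952.69 + brokerage 201.19 + delivery 1933.11 + duty 21662.58 = 24749.57
Landed cost = invoice 378860.38 + 24749.57 = 403609.95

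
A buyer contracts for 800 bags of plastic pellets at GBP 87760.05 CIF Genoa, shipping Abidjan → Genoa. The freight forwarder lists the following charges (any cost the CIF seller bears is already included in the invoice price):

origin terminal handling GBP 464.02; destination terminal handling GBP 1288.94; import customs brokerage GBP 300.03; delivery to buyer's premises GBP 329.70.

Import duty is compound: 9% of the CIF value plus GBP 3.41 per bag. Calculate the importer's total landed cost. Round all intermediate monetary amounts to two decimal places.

Total landed cost: GBP 100305.12

CIF: the seller pays costs through ocean freight and marine insurance to the destination port.
Already in the invoice (seller's account under CIF): origin terminal — exclude.
The CIF price already equals the CIF value: 87760.05
Ad valorem component: 87760.05 × 9% = 7898.40
Specific component: 800 × 3.41 = 2728.00
Import duty = 7898.40 + 2728.00 = 10626.40
Buyer bears: destination terminal 1288.94 + brokerage 300.03 + delivery 329.70 + duty 10626.40 = 12545.07
Landed cost = invoice 87760.05 + 12545.07 = 100305.12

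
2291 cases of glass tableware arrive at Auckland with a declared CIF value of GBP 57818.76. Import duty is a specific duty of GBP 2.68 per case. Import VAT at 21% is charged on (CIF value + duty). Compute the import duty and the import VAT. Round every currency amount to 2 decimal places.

Import duty: GBP 6139.88; import VAT: GBP 13431.31

Import duty = 2291 × 2.68 = 6139.88
VAT base = CIF + duty = 57818.76 + 6139.88 = 63958.64
Import VAT = 63958.64 × 21% = 13431.31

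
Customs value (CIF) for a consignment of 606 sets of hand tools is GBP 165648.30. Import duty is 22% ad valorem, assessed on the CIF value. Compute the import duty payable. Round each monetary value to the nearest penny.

Import duty: GBP 36442.63

Import duty = 165648.30 × 22% = 36442.63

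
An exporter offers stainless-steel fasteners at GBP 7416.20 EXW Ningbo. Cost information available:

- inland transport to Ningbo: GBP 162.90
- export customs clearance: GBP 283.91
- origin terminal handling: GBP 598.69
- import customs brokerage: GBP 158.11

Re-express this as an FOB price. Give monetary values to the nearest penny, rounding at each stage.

Not relevant to the conversion: brokerage — on the buyer under both terms; not part of either seller's price.
From EXW to FOB, the seller additionally bears: inland to port, export clearance, origin terminal.
FOB price = 7416.20 + 162.90 + 283.91 + 598.69 = 8461.70

FOB price: GBP 8461.70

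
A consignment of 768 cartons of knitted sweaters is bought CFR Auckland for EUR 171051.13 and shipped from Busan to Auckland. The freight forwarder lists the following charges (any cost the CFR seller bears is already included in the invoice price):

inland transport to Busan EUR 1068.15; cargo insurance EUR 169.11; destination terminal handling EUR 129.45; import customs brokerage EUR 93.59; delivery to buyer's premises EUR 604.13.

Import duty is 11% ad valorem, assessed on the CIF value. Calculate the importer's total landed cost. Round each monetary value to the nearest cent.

CFR: the seller pays costs through ocean freight to the destination port, but not insurance.
Already in the invoice (seller's account under CFR): inland to port — exclude.
CIF value = CFR price + insurance = 171051.13 + 169.11 = 171220.24
Import duty = 171220.24 × 11% = 18834.23
Buyer bears: insurance 169.11 + destination terminal 129.45 + brokerage 93.59 + delivery 604.13 + duty 18834.23 = 19830.51
Landed cost = invoice 171051.13 + 19830.51 = 190881.64

Total landed cost: EUR 190881.64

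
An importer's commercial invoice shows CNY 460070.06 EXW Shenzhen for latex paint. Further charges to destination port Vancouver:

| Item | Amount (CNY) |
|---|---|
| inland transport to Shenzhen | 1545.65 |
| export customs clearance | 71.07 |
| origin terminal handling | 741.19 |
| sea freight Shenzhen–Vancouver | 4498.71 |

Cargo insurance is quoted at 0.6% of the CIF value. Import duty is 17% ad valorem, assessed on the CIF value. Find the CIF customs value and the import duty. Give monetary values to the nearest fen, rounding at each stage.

CIF value: CNY 469745.15; import duty: CNY 79856.68

Let C be the CIF value. C = EXW price + pre-shipment costs + freight + 0.6% × C
C − 0.6% × C = 460070.06 + 1545.65 + 71.07 + 741.19 + 4498.71
0.994 × C = 466926.68
C = 466926.68 / 0.994 = 469745.15
Insurance premium = 0.6% × 469745.15 = 2818.47
Import duty = 469745.15 × 17% = 79856.68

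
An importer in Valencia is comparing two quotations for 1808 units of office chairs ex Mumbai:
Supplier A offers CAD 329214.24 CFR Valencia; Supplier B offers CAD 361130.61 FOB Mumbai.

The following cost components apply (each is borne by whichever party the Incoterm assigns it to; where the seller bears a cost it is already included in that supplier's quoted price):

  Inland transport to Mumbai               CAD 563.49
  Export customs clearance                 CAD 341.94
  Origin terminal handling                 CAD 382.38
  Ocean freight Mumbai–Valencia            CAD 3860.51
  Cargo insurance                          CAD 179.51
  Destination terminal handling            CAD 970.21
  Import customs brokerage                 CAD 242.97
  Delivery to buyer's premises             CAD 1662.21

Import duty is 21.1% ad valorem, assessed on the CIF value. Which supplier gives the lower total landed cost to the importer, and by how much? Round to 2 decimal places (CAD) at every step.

Supplier A (CFR):
CIF value = CFR price + insurance = 329214.24 + 179.51 = 329393.75
Import duty = 329393.75 × 21.1% = 69502.08
Buyer bears (A): 179.51 + 970.21 + 242.97 + 1662.21 = 3054.90
Landed cost (A) = invoice 329214.24 + 3054.90 + duty 69502.08 = 401771.22
Supplier B (FOB):
CIF value = FOB price + freight + insurance = 361130.61 + 3860.51 + 179.51 = 365170.63
Import duty = 365170.63 × 21.1% = 77051.00
Buyer bears (B): 3860.51 + 179.51 + 970.21 + 242.97 + 1662.21 = 6915.41
Landed cost (B) = invoice 361130.61 + 6915.41 + duty 77051.00 = 445097.02
Difference = |401771.22 − 445097.02| = 43325.80

Supplier A is cheaper by CAD 43325.80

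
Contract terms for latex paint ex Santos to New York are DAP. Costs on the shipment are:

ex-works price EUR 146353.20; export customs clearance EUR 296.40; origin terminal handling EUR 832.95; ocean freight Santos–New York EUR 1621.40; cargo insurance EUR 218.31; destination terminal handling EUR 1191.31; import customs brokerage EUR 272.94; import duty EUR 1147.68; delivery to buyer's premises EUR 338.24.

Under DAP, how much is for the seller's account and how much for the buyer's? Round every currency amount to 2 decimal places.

Seller: EUR 150851.81; buyer: EUR 1420.62

DAP: the seller bears all costs to the named destination except import duty and clearance.
Seller's account: goods 146353.20 + export clearance 296.40 + origin terminal 832.95 + freight 1621.40 + insurance 218.31 + destination terminal 1191.31 + delivery 338.24 = 150851.81
Buyer's account: brokerage 272.94 + duty 1147.68 = 1420.62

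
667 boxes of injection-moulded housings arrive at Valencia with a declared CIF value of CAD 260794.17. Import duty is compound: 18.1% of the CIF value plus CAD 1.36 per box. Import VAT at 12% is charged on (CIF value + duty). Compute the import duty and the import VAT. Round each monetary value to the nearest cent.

Ad valorem component: 260794.17 × 18.1% = 47203.74
Specific component: 667 × 1.36 = 907.12
Import duty = 47203.74 + 907.12 = 48110.86
VAT base = CIF + duty = 260794.17 + 48110.86 = 308905.03
Import VAT = 308905.03 × 12% = 37068.60

Import duty: CAD 48110.86; import VAT: CAD 37068.60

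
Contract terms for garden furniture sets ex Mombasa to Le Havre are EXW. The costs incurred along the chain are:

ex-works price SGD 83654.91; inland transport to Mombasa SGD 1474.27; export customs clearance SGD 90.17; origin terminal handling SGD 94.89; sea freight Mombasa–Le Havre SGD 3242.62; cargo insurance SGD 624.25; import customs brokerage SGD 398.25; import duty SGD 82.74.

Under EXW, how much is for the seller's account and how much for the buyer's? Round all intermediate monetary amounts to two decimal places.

EXW: the seller makes goods available at their premises; the buyer bears all onward costs.
Seller's account: goods 83654.91 = 83654.91
Buyer's account: inland to port 1474.27 + export clearance 90.17 + origin terminal 94.89 + freight 3242.62 + insurance 624.25 + brokerage 398.25 + duty 82.74 = 6007.19

Seller: SGD 83654.91; buyer: SGD 6007.19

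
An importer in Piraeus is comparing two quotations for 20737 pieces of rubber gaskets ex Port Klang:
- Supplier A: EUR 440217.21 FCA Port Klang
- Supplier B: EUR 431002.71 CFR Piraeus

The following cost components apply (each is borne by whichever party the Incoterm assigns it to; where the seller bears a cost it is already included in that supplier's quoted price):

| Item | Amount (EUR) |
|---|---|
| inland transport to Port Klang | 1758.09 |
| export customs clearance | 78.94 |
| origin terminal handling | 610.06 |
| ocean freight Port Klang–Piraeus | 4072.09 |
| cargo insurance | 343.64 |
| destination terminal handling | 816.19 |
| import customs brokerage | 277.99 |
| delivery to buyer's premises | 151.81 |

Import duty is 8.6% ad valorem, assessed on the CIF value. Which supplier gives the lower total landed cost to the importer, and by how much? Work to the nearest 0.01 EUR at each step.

Supplier B is cheaper by EUR 15091.76

Supplier A (FCA):
CIF value = FCA price + origin terminal + freight + insurance = 440217.21 + 610.06 + 4072.09 + 343.64 = 445243.00
Import duty = 445243.00 × 8.6% = 38290.90
Buyer bears (A): 610.06 + 4072.09 + 343.64 + 816.19 + 277.99 + 151.81 = 6271.78
Landed cost (A) = invoice 440217.21 + 6271.78 + duty 38290.90 = 484779.89
Supplier B (CFR):
CIF value = CFR price + insurance = 431002.71 + 343.64 = 431346.35
Import duty = 431346.35 × 8.6% = 37095.79
Buyer bears (B): 343.64 + 816.19 + 277.99 + 151.81 = 1589.63
Landed cost (B) = invoice 431002.71 + 1589.63 + duty 37095.79 = 469688.13
Difference = |484779.89 − 469688.13| = 15091.76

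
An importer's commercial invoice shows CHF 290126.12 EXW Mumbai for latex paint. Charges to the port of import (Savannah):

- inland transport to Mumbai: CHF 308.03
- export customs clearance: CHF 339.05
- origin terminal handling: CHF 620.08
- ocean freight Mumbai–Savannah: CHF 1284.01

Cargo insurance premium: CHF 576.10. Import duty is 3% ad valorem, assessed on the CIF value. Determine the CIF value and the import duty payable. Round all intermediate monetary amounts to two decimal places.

CIF = EXW price + pre-shipment costs + freight + insurance
CIF = 290126.12 + 308.03 + 339.05 + 620.08 + 1284.01 + 576.10 = 293253.39
Import duty = 293253.39 × 3% = 8797.60

CIF value: CHF 293253.39; import duty: CHF 8797.60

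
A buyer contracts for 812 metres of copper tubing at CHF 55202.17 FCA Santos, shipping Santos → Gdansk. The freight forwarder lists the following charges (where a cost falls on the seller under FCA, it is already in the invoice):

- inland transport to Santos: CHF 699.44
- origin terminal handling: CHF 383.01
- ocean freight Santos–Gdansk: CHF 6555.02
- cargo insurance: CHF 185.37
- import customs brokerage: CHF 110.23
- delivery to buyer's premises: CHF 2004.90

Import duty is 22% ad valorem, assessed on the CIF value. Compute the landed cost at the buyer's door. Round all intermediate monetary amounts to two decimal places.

Total landed cost: CHF 78152.33

FCA: the seller delivers export-cleared goods to the carrier; the buyer bears costs from that point.
Already in the invoice (seller's account under FCA): inland to port — exclude.
CIF value = FCA price + origin terminal + freight + insurance = 55202.17 + 383.01 + 6555.02 + 185.37 = 62325.57
Import duty = 62325.57 × 22% = 13711.63
Buyer bears: origin terminal 383.01 + freight 6555.02 + insurance 185.37 + brokerage 110.23 + delivery 2004.90 + duty 13711.63 = 22950.16
Landed cost = invoice 55202.17 + 22950.16 = 78152.33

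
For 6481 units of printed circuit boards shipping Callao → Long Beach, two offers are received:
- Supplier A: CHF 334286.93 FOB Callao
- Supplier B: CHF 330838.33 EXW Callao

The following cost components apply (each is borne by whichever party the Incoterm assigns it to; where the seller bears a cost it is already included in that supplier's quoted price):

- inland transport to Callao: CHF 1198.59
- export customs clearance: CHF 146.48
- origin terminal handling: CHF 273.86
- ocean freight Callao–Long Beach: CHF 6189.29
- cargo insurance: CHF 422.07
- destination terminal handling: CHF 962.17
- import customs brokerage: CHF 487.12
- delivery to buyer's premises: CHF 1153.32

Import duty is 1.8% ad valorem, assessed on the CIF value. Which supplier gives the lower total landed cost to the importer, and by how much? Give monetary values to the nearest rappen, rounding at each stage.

Supplier A (FOB):
CIF value = FOB price + freight + insurance = 334286.93 + 6189.29 + 422.07 = 340898.29
Import duty = 340898.29 × 1.8% = 6136.17
Buyer bears (A): 6189.29 + 422.07 + 962.17 + 487.12 + 1153.32 = 9213.97
Landed cost (A) = invoice 334286.93 + 9213.97 + duty 6136.17 = 349637.07
Supplier B (EXW):
CIF value = EXW price + inland to port + export clearance + origin terminal + freight + insurance = 330838.33 + 1198.59 + 146.48 + 273.86 + 6189.29 + 422.07 = 339068.62
Import duty = 339068.62 × 1.8% = 6103.24
Buyer bears (B): 1198.59 + 146.48 + 273.86 + 6189.29 + 422.07 + 962.17 + 487.12 + 1153.32 = 10832.90
Landed cost (B) = invoice 330838.33 + 10832.90 + duty 6103.24 = 347774.47
Difference = |349637.07 − 347774.47| = 1862.60

Supplier B is cheaper by CHF 1862.60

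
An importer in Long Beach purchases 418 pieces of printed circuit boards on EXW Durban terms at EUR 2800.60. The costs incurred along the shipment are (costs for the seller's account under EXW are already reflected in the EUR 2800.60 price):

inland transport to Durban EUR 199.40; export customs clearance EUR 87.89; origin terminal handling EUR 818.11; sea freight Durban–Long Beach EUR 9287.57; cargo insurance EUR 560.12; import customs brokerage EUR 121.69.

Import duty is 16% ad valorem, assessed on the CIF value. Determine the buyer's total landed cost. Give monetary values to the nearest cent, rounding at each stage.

Total landed cost: EUR 16075.97

EXW: the seller makes goods available at their premises; the buyer bears all onward costs.
CIF value = EXW price + inland to port + export clearance + origin terminal + freight + insurance = 2800.60 + 199.40 + 87.89 + 818.11 + 9287.57 + 560.12 = 13753.69
Import duty = 13753.69 × 16% = 2200.59
Buyer bears: inland to port 199.40 + export clearance 87.89 + origin terminal 818.11 + freight 9287.57 + insurance 560.12 + brokerage 121.69 + duty 2200.59 = 13275.37
Landed cost = invoice 2800.60 + 13275.37 = 16075.97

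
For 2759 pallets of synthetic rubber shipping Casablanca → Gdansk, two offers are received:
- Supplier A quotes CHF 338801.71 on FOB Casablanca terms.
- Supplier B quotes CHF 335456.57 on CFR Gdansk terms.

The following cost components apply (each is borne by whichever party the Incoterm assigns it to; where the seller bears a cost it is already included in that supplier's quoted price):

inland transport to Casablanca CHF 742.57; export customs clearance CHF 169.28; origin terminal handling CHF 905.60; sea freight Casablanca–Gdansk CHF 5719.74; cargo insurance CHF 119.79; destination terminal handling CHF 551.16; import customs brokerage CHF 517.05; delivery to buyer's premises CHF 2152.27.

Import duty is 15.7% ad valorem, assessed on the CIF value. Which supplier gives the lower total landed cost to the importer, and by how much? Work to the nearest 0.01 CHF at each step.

Supplier A (FOB):
CIF value = FOB price + freight + insurance = 338801.71 + 5719.74 + 119.79 = 344641.24
Import duty = 344641.24 × 15.7% = 54108.67
Buyer bears (A): 5719.74 + 119.79 + 551.16 + 517.05 + 2152.27 = 9060.01
Landed cost (A) = invoice 338801.71 + 9060.01 + duty 54108.67 = 401970.39
Supplier B (CFR):
CIF value = CFR price + insurance = 335456.57 + 119.79 = 335576.36
Import duty = 335576.36 × 15.7% = 52685.49
Buyer bears (B): 119.79 + 551.16 + 517.05 + 2152.27 = 3340.27
Landed cost (B) = invoice 335456.57 + 3340.27 + duty 52685.49 = 391482.33
Difference = |401970.39 − 391482.33| = 10488.06

Supplier B is cheaper by CHF 10488.06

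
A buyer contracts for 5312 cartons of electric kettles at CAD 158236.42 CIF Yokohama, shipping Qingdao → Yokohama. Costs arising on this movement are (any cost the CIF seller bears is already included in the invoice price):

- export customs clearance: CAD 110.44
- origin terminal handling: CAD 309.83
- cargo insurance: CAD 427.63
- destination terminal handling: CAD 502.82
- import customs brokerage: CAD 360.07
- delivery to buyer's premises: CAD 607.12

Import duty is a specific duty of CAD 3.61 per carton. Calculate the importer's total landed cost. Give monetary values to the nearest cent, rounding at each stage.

CIF: the seller pays costs through ocean freight and marine insurance to the destination port.
Already in the invoice (seller's account under CIF): export clearance, origin terminal, insurance — exclude.
The CIF price already equals the CIF value: 158236.42
Import duty = 5312 × 3.61 = 19176.32
Buyer bears: destination terminal 502.82 + brokerage 360.07 + delivery 607.12 + duty 19176.32 = 20646.33
Landed cost = invoice 158236.42 + 20646.33 = 178882.75

Total landed cost: CAD 178882.75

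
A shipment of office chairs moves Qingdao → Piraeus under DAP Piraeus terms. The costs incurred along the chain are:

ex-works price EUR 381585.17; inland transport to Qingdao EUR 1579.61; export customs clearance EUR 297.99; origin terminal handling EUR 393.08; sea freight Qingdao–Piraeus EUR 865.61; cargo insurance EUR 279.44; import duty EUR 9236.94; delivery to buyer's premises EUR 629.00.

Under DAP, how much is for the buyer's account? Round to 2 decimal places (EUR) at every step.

DAP: the seller bears all costs to the named destination except import duty and clearance.
Seller's account: goods 381585.17 + inland to port 1579.61 + export clearance 297.99 + origin terminal 393.08 + freight 865.61 + insurance 279.44 + delivery 629.00 = 385629.90
Buyer's account: duty 9236.94 = 9236.94

Buyer's account: EUR 9236.94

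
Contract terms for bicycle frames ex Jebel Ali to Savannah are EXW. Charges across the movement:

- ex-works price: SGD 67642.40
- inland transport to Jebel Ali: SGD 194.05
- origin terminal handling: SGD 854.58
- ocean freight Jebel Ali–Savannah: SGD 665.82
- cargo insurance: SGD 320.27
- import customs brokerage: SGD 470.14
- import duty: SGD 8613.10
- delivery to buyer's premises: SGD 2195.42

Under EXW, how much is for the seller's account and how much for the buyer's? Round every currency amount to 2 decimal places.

EXW: the seller makes goods available at their premises; the buyer bears all onward costs.
Seller's account: goods 67642.40 = 67642.40
Buyer's account: inland to port 194.05 + origin terminal 854.58 + freight 665.82 + insurance 320.27 + brokerage 470.14 + duty 8613.10 + delivery 2195.42 = 13313.38

Seller: SGD 67642.40; buyer: SGD 13313.38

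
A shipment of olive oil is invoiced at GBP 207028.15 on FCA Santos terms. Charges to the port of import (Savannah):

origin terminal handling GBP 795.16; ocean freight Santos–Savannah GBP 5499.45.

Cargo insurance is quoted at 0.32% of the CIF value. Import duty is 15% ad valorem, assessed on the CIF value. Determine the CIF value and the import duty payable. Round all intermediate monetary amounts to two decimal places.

CIF value: GBP 214007.58; import duty: GBP 32101.14

Let C be the CIF value. C = FCA price + pre-shipment costs + freight + 0.32% × C
C − 0.32% × C = 207028.15 + 795.16 + 5499.45
0.9968 × C = 213322.76
C = 213322.76 / 0.9968 = 214007.58
Insurance premium = 0.32% × 214007.58 = 684.82
Import duty = 214007.58 × 15% = 32101.14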